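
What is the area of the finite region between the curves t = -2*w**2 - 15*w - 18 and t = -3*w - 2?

Both boundary curves give t as a function of w, so integrate with respect to w. Setting them equal: -2*w**2 - 12*w - 16 = 0, i.e. -2*(w + 2)*(w + 4) = 0, so they meet at w = -4, -2.
For w in [-4, -2], t = -2*w**2 - 15*w - 18 is on the right; area = ∫[-4,-2] (-2*w**2 - 12*w - 16) dw = 8/3.

8/3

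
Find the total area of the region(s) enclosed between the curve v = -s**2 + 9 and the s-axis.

36

The curve meets the s-axis where -s**2 + 9 = 0, i.e. -(s - 3)*(s + 3) = 0, at s = -3, 3.
On [-3, 3] the curve lies above the axis; ∫[-3,3] (-s**2 + 9) ds = 36, giving area 36.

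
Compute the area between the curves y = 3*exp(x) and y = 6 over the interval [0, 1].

The difference (3*exp(x)) - (6) = 3*exp(x) - 6 changes sign at x = log(2) inside [0, 1], so split the integral there.
∫[0,log(2)] (3*exp(x) - 6) dx = 3 - log(64); the area of that piece is -3 + log(64).
∫[log(2),1] (3*exp(x) - 6) dx = -12 + 6*log(2) + 3*exp(1).
Total area = (-3 + log(64)) + (-12 + 6*log(2) + 3*exp(1)) = -15 + 3*exp(1) + 12*log(2).

-15 + 3*exp(1) + 12*log(2)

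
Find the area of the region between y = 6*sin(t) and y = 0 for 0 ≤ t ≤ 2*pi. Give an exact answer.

The difference (6*sin(t)) - (0) = 6*sin(t) changes sign at t = pi inside [0, 2*pi], so split the integral there.
∫[0,pi] (6*sin(t)) dt = 12.
∫[pi,2*pi] (6*sin(t)) dt = -12; the area of that piece is 12.
Total area = 12 + 12 = 24.

24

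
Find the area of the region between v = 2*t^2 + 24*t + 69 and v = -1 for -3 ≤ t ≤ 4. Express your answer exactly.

1904/3

On [-3, 4], (2*t^2 + 24*t + 69) - (-1) = 2*t^2 + 24*t + 70 is ≥ 0 throughout, so the area is a single integral of |2*t^2 + 24*t + 70|.
∫[-3,4] (2*t^2 + 24*t + 70) dt = 1904/3.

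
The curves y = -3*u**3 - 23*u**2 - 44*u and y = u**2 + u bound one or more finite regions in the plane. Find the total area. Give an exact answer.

Set the curves equal: -3*u**3 - 23*u**2 - 44*u = u**2 + u, so -3*u**3 - 24*u**2 - 45*u = 0, which factors as -3*u*(u + 3)*(u + 5) = 0. The curves meet at u = -5, -3, 0.
On [-5, -3], y = u**2 + u is on top; that piece has area ∫[-5,-3] (-(-3*u**3 - 24*u**2 - 45*u)) du = 16.
On [-3, 0], y = -3*u**3 - 23*u**2 - 44*u is on top; that piece has area ∫[-3,0] (-3*u**3 - 24*u**2 - 45*u) du = 189/4.
Total enclosed area = 16 + 189/4 = 253/4.

253/4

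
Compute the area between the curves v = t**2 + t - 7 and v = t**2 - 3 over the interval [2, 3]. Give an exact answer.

On [2, 3], (t**2 + t - 7) - (t**2 - 3) = t - 4 is ≤ 0 throughout, so the area is a single integral of |t - 4|.
∫[2,3] (t - 4) dt = -3/2; the area of that piece is 3/2.

3/2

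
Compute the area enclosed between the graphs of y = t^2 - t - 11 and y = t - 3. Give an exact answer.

36

Set the curves equal: t^2 - t - 11 = t - 3, so t^2 - 2*t - 8 = 0, which factors as (t - 4)*(t + 2) = 0. The curves meet at t = -2, 4.
On [-2, 4], y = t - 3 is on top; that piece has area ∫[-2,4] (-(t^2 - 2*t - 8)) dt = 36.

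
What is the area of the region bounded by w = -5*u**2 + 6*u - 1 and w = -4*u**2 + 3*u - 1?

Set the curves equal: -5*u**2 + 6*u - 1 = -4*u**2 + 3*u - 1, so -u**2 + 3*u = 0, which factors as -u*(u - 3) = 0. The curves meet at u = 0, 3.
On [0, 3], w = -5*u**2 + 6*u - 1 is on top; that piece has area ∫[0,3] (-u**2 + 3*u) du = 9/2.

9/2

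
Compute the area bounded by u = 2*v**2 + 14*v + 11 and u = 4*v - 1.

Both boundary curves give u as a function of v, so integrate with respect to v. Setting them equal: 2*v**2 + 10*v + 12 = 0, i.e. 2*(v + 2)*(v + 3) = 0, so they meet at v = -3, -2.
For v in [-3, -2], u = 2*v**2 + 14*v + 11 is on the left; area = ∫[-3,-2] (-(2*v**2 + 10*v + 12)) dv = 1/3.

1/3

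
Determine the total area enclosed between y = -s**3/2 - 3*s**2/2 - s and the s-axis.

1/4

The curve meets the s-axis where -s**3/2 - 3*s**2/2 - s = 0, i.e. -s*(s + 1)*(s + 2)/2 = 0, at s = -2, -1, 0.
On [-2, -1] the curve lies below the axis; ∫[-2,-1] (-s**3/2 - 3*s**2/2 - s) ds = -1/8, giving area 1/8.
On [-1, 0] the curve lies above the axis; ∫[-1,0] (-s**3/2 - 3*s**2/2 - s) ds = 1/8, giving area 1/8.
Total area = 1/8 + 1/8 = 1/4.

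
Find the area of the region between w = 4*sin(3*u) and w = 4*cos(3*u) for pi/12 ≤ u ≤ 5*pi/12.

8*sqrt(2)/3

On [pi/12, 5*pi/12], (4*sin(3*u)) - (4*cos(3*u)) = 4*sin(3*u) - 4*cos(3*u) is ≥ 0 throughout, so the area is a single integral of |4*sin(3*u) - 4*cos(3*u)|.
∫[pi/12,5*pi/12] (4*sin(3*u) - 4*cos(3*u)) du = 8*sqrt(2)/3.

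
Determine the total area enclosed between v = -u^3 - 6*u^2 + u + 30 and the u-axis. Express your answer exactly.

407/4

The curve meets the u-axis where -u^3 - 6*u^2 + u + 30 = 0, i.e. -(u - 2)*(u + 3)*(u + 5) = 0, at u = -5, -3, 2.
On [-5, -3] the curve lies below the axis; ∫[-5,-3] (-u^3 - 6*u^2 + u + 30) du = -8, giving area 8.
On [-3, 2] the curve lies above the axis; ∫[-3,2] (-u^3 - 6*u^2 + u + 30) du = 375/4, giving area 375/4.
Total area = 8 + 375/4 = 407/4.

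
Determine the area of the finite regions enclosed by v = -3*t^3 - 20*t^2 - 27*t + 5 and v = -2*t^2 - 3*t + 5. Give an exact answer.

24

Set the curves equal: -3*t^3 - 20*t^2 - 27*t + 5 = -2*t^2 - 3*t + 5, so -3*t^3 - 18*t^2 - 24*t = 0, which factors as -3*t*(t + 2)*(t + 4) = 0. The curves meet at t = -4, -2, 0.
On [-4, -2], v = -2*t^2 - 3*t + 5 is on top; that piece has area ∫[-4,-2] (-(-3*t^3 - 18*t^2 - 24*t)) dt = 12.
On [-2, 0], v = -3*t^3 - 20*t^2 - 27*t + 5 is on top; that piece has area ∫[-2,0] (-3*t^3 - 18*t^2 - 24*t) dt = 12.
Total enclosed area = 12 + 12 = 24.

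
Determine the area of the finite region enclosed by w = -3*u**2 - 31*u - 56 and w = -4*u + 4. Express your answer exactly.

Set the curves equal: -3*u**2 - 31*u - 56 = -4*u + 4, so -3*u**2 - 27*u - 60 = 0, which factors as -3*(u + 4)*(u + 5) = 0. The curves meet at u = -5, -4.
On [-5, -4], w = -3*u**2 - 31*u - 56 is on top; that piece has area ∫[-5,-4] (-3*u**2 - 27*u - 60) du = 1/2.

1/2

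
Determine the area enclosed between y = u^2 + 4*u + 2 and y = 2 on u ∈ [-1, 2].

37/3

The difference (u^2 + 4*u + 2) - (2) = u^2 + 4*u changes sign at u = 0 inside [-1, 2], so split the integral there.
∫[-1,0] (u^2 + 4*u) du = -5/3; the area of that piece is 5/3.
∫[0,2] (u^2 + 4*u) du = 32/3.
Total area = 5/3 + 32/3 = 37/3.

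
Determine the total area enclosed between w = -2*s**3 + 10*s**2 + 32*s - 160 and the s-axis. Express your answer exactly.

The curve meets the s-axis where -2*s**3 + 10*s**2 + 32*s - 160 = 0, i.e. -2*(s - 5)*(s - 4)*(s + 4) = 0, at s = -4, 4, 5.
On [-4, 4] the curve lies below the axis; ∫[-4,4] (-2*s**3 + 10*s**2 + 32*s - 160) ds = -2560/3, giving area 2560/3.
On [4, 5] the curve lies above the axis; ∫[4,5] (-2*s**3 + 10*s**2 + 32*s - 160) ds = 17/6, giving area 17/6.
Total area = 2560/3 + 17/6 = 5137/6.

5137/6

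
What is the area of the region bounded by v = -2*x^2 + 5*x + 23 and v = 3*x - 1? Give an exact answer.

Set the curves equal: -2*x^2 + 5*x + 23 = 3*x - 1, so -2*x^2 + 2*x + 24 = 0, which factors as -2*(x - 4)*(x + 3) = 0. The curves meet at x = -3, 4.
On [-3, 4], v = -2*x^2 + 5*x + 23 is on top; that piece has area ∫[-3,4] (-2*x^2 + 2*x + 24) dx = 343/3.

343/3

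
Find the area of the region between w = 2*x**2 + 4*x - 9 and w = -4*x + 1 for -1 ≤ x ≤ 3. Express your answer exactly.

The difference (2*x**2 + 4*x - 9) - (-4*x + 1) = 2*x**2 + 8*x - 10 changes sign at x = 1 inside [-1, 3], so split the integral there.
∫[-1,1] (2*x**2 + 8*x - 10) dx = -56/3; the area of that piece is 56/3.
∫[1,3] (2*x**2 + 8*x - 10) dx = 88/3.
Total area = 56/3 + 88/3 = 48.

48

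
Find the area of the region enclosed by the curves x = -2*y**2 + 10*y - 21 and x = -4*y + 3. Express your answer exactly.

Both boundary curves give x as a function of y, so integrate with respect to y. Setting them equal: -2*y**2 + 14*y - 24 = 0, i.e. -2*(y - 4)*(y - 3) = 0, so they meet at y = 3, 4.
For y in [3, 4], x = -2*y**2 + 10*y - 21 is on the right; area = ∫[3,4] (-2*y**2 + 14*y - 24) dy = 1/3.

1/3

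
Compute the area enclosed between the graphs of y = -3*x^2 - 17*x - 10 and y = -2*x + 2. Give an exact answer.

Set the curves equal: -3*x^2 - 17*x - 10 = -2*x + 2, so -3*x^2 - 15*x - 12 = 0, which factors as -3*(x + 1)*(x + 4) = 0. The curves meet at x = -4, -1.
On [-4, -1], y = -3*x^2 - 17*x - 10 is on top; that piece has area ∫[-4,-1] (-3*x^2 - 15*x - 12) dx = 27/2.

27/2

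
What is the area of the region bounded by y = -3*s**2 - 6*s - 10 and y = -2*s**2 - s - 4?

Set the curves equal: -3*s**2 - 6*s - 10 = -2*s**2 - s - 4, so -s**2 - 5*s - 6 = 0, which factors as -(s + 2)*(s + 3) = 0. The curves meet at s = -3, -2.
On [-3, -2], y = -3*s**2 - 6*s - 10 is on top; that piece has area ∫[-3,-2] (-s**2 - 5*s - 6) ds = 1/6.

1/6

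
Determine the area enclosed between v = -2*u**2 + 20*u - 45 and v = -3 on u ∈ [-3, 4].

The difference (-2*u**2 + 20*u - 45) - (-3) = -2*u**2 + 20*u - 42 changes sign at u = 3 inside [-3, 4], so split the integral there.
∫[-3,3] (-2*u**2 + 20*u - 42) du = -288; the area of that piece is 288.
∫[3,4] (-2*u**2 + 20*u - 42) du = 10/3.
Total area = 288 + 10/3 = 874/3.

874/3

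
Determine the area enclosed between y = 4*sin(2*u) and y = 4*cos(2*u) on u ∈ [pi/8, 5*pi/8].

On [pi/8, 5*pi/8], (4*sin(2*u)) - (4*cos(2*u)) = 4*sin(2*u) - 4*cos(2*u) is ≥ 0 throughout, so the area is a single integral of |4*sin(2*u) - 4*cos(2*u)|.
∫[pi/8,5*pi/8] (4*sin(2*u) - 4*cos(2*u)) du = 4*sqrt(2).

4*sqrt(2)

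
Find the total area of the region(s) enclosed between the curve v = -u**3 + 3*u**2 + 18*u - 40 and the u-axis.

The curve meets the u-axis where -u**3 + 3*u**2 + 18*u - 40 = 0, i.e. -(u - 5)*(u - 2)*(u + 4) = 0, at u = -4, 2, 5.
On [-4, 2] the curve lies below the axis; ∫[-4,2] (-u**3 + 3*u**2 + 18*u - 40) du = -216, giving area 216.
On [2, 5] the curve lies above the axis; ∫[2,5] (-u**3 + 3*u**2 + 18*u - 40) du = 135/4, giving area 135/4.
Total area = 216 + 135/4 = 999/4.

999/4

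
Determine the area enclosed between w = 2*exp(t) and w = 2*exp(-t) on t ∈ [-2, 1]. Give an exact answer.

-8 + 2*exp(-2) + 2*exp(-1) + 2*exp(1) + 2*exp(2)

The difference (2*exp(t)) - (2*exp(-t)) = 2*exp(t) - 2*exp(-t) changes sign at t = 0 inside [-2, 1], so split the integral there.
∫[-2,0] (2*exp(t) - 2*exp(-t)) dt = -2*exp(2) - 2*exp(-2) + 4; the area of that piece is -4 + 2*exp(-2) + 2*exp(2).
∫[0,1] (2*exp(t) - 2*exp(-t)) dt = -4 + 2*exp(-1) + 2*exp(1).
Total area = (-4 + 2*exp(-2) + 2*exp(2)) + (-4 + 2*exp(-1) + 2*exp(1)) = -8 + 2*exp(-2) + 2*exp(-1) + 2*exp(1) + 2*exp(2).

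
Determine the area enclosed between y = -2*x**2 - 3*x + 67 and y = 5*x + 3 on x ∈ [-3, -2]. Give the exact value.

On [-3, -2], (-2*x**2 - 3*x + 67) - (5*x + 3) = -2*x**2 - 8*x + 64 is ≥ 0 throughout, so the area is a single integral of |-2*x**2 - 8*x + 64|.
∫[-3,-2] (-2*x**2 - 8*x + 64) dx = 214/3.

214/3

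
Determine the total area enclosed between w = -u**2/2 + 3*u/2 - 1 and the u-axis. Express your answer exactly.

The curve meets the u-axis where -u**2/2 + 3*u/2 - 1 = 0, i.e. -(u - 2)*(u - 1)/2 = 0, at u = 1, 2.
On [1, 2] the curve lies above the axis; ∫[1,2] (-u**2/2 + 3*u/2 - 1) du = 1/12, giving area 1/12.

1/12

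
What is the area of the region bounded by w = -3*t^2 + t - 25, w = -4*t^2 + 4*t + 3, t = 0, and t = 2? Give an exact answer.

On [0, 2], (-3*t^2 + t - 25) - (-4*t^2 + 4*t + 3) = t^2 - 3*t - 28 is ≤ 0 throughout, so the area is a single integral of |t^2 - 3*t - 28|.
∫[0,2] (t^2 - 3*t - 28) dt = -178/3; the area of that piece is 178/3.

178/3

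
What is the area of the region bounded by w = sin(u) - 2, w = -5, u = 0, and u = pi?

On [0, pi], (sin(u) - 2) - (-5) = sin(u) + 3 is ≥ 0 throughout, so the area is a single integral of |sin(u) + 3|.
∫[0,pi] (sin(u) + 3) du = 2 + 3*pi.

2 + 3*pi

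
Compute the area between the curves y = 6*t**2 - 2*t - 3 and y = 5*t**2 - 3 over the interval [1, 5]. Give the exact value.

The difference (6*t**2 - 2*t - 3) - (5*t**2 - 3) = t**2 - 2*t changes sign at t = 2 inside [1, 5], so split the integral there.
∫[1,2] (t**2 - 2*t) dt = -2/3; the area of that piece is 2/3.
∫[2,5] (t**2 - 2*t) dt = 18.
Total area = 2/3 + 18 = 56/3.

56/3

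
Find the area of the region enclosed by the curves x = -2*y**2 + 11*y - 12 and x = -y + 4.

Both boundary curves give x as a function of y, so integrate with respect to y. Setting them equal: -2*y**2 + 12*y - 16 = 0, i.e. -2*(y - 4)*(y - 2) = 0, so they meet at y = 2, 4.
For y in [2, 4], x = -2*y**2 + 11*y - 12 is on the right; area = ∫[2,4] (-2*y**2 + 12*y - 16) dy = 8/3.

8/3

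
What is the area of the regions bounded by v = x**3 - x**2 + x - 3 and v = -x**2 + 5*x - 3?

8

Set the curves equal: x**3 - x**2 + x - 3 = -x**2 + 5*x - 3, so x**3 - 4*x = 0, which factors as x*(x - 2)*(x + 2) = 0. The curves meet at x = -2, 0, 2.
On [-2, 0], v = x**3 - x**2 + x - 3 is on top; that piece has area ∫[-2,0] (x**3 - 4*x) dx = 4.
On [0, 2], v = -x**2 + 5*x - 3 is on top; that piece has area ∫[0,2] (-(x**3 - 4*x)) dx = 4.
Total enclosed area = 4 + 4 = 8.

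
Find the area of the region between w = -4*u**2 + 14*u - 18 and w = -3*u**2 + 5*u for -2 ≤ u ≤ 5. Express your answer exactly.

The difference (-4*u**2 + 14*u - 18) - (-3*u**2 + 5*u) = -u**2 + 9*u - 18 changes sign at u = 3 inside [-2, 5], so split the integral there.
∫[-2,3] (-u**2 + 9*u - 18) du = -475/6; the area of that piece is 475/6.
∫[3,5] (-u**2 + 9*u - 18) du = 10/3.
Total area = 475/6 + 10/3 = 165/2.

165/2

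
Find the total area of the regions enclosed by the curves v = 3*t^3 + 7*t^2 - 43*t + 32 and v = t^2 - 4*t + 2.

1741/4

Set the curves equal: 3*t^3 + 7*t^2 - 43*t + 32 = t^2 - 4*t + 2, so 3*t^3 + 6*t^2 - 39*t + 30 = 0, which factors as 3*(t - 2)*(t - 1)*(t + 5) = 0. The curves meet at t = -5, 1, 2.
On [-5, 1], v = 3*t^3 + 7*t^2 - 43*t + 32 is on top; that piece has area ∫[-5,1] (3*t^3 + 6*t^2 - 39*t + 30) dt = 432.
On [1, 2], v = t^2 - 4*t + 2 is on top; that piece has area ∫[1,2] (-(3*t^3 + 6*t^2 - 39*t + 30)) dt = 13/4.
Total enclosed area = 432 + 13/4 = 1741/4.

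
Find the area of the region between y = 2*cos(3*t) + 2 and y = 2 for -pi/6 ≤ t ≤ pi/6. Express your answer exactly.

4/3

On [-pi/6, pi/6], (2*cos(3*t) + 2) - (2) = 2*cos(3*t) is ≥ 0 throughout, so the area is a single integral of |2*cos(3*t)|.
∫[-pi/6,pi/6] (2*cos(3*t)) dt = 4/3.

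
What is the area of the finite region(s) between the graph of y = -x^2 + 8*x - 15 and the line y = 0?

4/3

The curve meets the x-axis where -x^2 + 8*x - 15 = 0, i.e. -(x - 5)*(x - 3) = 0, at x = 3, 5.
On [3, 5] the curve lies above the axis; ∫[3,5] (-x^2 + 8*x - 15) dx = 4/3, giving area 4/3.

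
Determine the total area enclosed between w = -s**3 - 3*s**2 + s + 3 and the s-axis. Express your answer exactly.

8

The curve meets the s-axis where -s**3 - 3*s**2 + s + 3 = 0, i.e. -(s - 1)*(s + 1)*(s + 3) = 0, at s = -3, -1, 1.
On [-3, -1] the curve lies below the axis; ∫[-3,-1] (-s**3 - 3*s**2 + s + 3) ds = -4, giving area 4.
On [-1, 1] the curve lies above the axis; ∫[-1,1] (-s**3 - 3*s**2 + s + 3) ds = 4, giving area 4.
Total area = 4 + 4 = 8.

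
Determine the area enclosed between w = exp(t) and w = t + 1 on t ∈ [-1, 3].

On [-1, 3], (exp(t)) - (t + 1) = -t + exp(t) - 1 is ≥ 0 throughout, so the area is a single integral of |-t + exp(t) - 1|.
∫[-1,3] (-t + exp(t) - 1) dt = -8 - exp(-1) + exp(3).

-8 - exp(-1) + exp(3)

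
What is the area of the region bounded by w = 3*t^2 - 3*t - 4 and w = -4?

Set the curves equal: 3*t^2 - 3*t - 4 = -4, so 3*t^2 - 3*t = 0, which factors as 3*t*(t - 1) = 0. The curves meet at t = 0, 1.
On [0, 1], w = -4 is on top; that piece has area ∫[0,1] (-(3*t^2 - 3*t)) dt = 1/2.

1/2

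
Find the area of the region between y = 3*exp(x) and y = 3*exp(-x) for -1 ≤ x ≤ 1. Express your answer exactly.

-12 + 6*exp(-1) + 6*exp(1)

The difference (3*exp(x)) - (3*exp(-x)) = 3*exp(x) - 3*exp(-x) changes sign at x = 0 inside [-1, 1], so split the integral there.
∫[-1,0] (3*exp(x) - 3*exp(-x)) dx = -3*exp(1) - 3*exp(-1) + 6; the area of that piece is -6 + 3*exp(-1) + 3*exp(1).
∫[0,1] (3*exp(x) - 3*exp(-x)) dx = -6 + 3*exp(-1) + 3*exp(1).
Total area = (-6 + 3*exp(-1) + 3*exp(1)) + (-6 + 3*exp(-1) + 3*exp(1)) = -12 + 6*exp(-1) + 6*exp(1).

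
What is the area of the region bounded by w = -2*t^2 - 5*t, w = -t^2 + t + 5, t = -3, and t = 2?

The difference (-2*t^2 - 5*t) - (-t^2 + t + 5) = -t^2 - 6*t - 5 changes sign at t = -1 inside [-3, 2], so split the integral there.
∫[-3,-1] (-t^2 - 6*t - 5) dt = 16/3.
∫[-1,2] (-t^2 - 6*t - 5) dt = -27; the area of that piece is 27.
Total area = 16/3 + 27 = 97/3.

97/3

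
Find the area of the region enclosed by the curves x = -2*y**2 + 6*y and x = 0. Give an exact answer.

Both boundary curves give x as a function of y, so integrate with respect to y. Setting them equal: -2*y**2 + 6*y = 0, i.e. -2*y*(y - 3) = 0, so they meet at y = 0, 3.
For y in [0, 3], x = -2*y**2 + 6*y is on the right; area = ∫[0,3] (-2*y**2 + 6*y) dy = 9.

9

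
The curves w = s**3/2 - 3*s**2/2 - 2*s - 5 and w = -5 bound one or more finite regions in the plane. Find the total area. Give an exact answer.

Set the curves equal: s**3/2 - 3*s**2/2 - 2*s - 5 = -5, so s**3/2 - 3*s**2/2 - 2*s = 0, which factors as s*(s - 4)*(s + 1)/2 = 0. The curves meet at s = -1, 0, 4.
On [-1, 0], w = s**3/2 - 3*s**2/2 - 2*s - 5 is on top; that piece has area ∫[-1,0] (s**3/2 - 3*s**2/2 - 2*s) ds = 3/8.
On [0, 4], w = -5 is on top; that piece has area ∫[0,4] (-(s**3/2 - 3*s**2/2 - 2*s)) ds = 16.
Total enclosed area = 3/8 + 16 = 131/8.

131/8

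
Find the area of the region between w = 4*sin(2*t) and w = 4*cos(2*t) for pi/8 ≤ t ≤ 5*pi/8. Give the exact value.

On [pi/8, 5*pi/8], (4*sin(2*t)) - (4*cos(2*t)) = 4*sin(2*t) - 4*cos(2*t) is ≥ 0 throughout, so the area is a single integral of |4*sin(2*t) - 4*cos(2*t)|.
∫[pi/8,5*pi/8] (4*sin(2*t) - 4*cos(2*t)) dt = 4*sqrt(2).

4*sqrt(2)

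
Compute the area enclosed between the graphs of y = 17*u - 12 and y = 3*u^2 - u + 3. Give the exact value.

32

Set the curves equal: 17*u - 12 = 3*u^2 - u + 3, so -3*u^2 + 18*u - 15 = 0, which factors as -3*(u - 5)*(u - 1) = 0. The curves meet at u = 1, 5.
On [1, 5], y = 17*u - 12 is on top; that piece has area ∫[1,5] (-3*u^2 + 18*u - 15) du = 32.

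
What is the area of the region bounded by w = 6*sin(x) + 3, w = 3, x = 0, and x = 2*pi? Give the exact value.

24

The difference (6*sin(x) + 3) - (3) = 6*sin(x) changes sign at x = pi inside [0, 2*pi], so split the integral there.
∫[0,pi] (6*sin(x)) dx = 12.
∫[pi,2*pi] (6*sin(x)) dx = -12; the area of that piece is 12.
Total area = 12 + 12 = 24.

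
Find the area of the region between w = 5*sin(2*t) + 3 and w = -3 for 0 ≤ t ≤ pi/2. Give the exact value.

5 + 3*pi

On [0, pi/2], (5*sin(2*t) + 3) - (-3) = 5*sin(2*t) + 6 is ≥ 0 throughout, so the area is a single integral of |5*sin(2*t) + 6|.
∫[0,pi/2] (5*sin(2*t) + 6) dt = 5 + 3*pi.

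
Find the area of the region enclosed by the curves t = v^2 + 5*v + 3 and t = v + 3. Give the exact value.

Both boundary curves give t as a function of v, so integrate with respect to v. Setting them equal: v^2 + 4*v = 0, i.e. v*(v + 4) = 0, so they meet at v = -4, 0.
For v in [-4, 0], t = v^2 + 5*v + 3 is on the left; area = ∫[-4,0] (-(v^2 + 4*v)) dv = 32/3.

32/3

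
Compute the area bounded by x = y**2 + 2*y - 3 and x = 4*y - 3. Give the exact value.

4/3

Both boundary curves give x as a function of y, so integrate with respect to y. Setting them equal: y**2 - 2*y = 0, i.e. y*(y - 2) = 0, so they meet at y = 0, 2.
For y in [0, 2], x = y**2 + 2*y - 3 is on the left; area = ∫[0,2] (-(y**2 - 2*y)) dy = 4/3.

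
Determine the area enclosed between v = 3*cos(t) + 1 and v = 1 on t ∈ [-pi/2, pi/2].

6

On [-pi/2, pi/2], (3*cos(t) + 1) - (1) = 3*cos(t) is ≥ 0 throughout, so the area is a single integral of |3*cos(t)|.
∫[-pi/2,pi/2] (3*cos(t)) dt = 6.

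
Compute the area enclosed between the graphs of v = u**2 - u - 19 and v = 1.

243/2

Set the curves equal: u**2 - u - 19 = 1, so u**2 - u - 20 = 0, which factors as (u - 5)*(u + 4) = 0. The curves meet at u = -4, 5.
On [-4, 5], v = 1 is on top; that piece has area ∫[-4,5] (-(u**2 - u - 20)) du = 243/2.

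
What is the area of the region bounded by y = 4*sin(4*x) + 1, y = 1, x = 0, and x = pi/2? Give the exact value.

The difference (4*sin(4*x) + 1) - (1) = 4*sin(4*x) changes sign at x = pi/4 inside [0, pi/2], so split the integral there.
∫[0,pi/4] (4*sin(4*x)) dx = 2.
∫[pi/4,pi/2] (4*sin(4*x)) dx = -2; the area of that piece is 2.
Total area = 2 + 2 = 4.

4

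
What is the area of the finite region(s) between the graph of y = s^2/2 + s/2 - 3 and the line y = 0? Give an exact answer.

125/12

The curve meets the s-axis where s^2/2 + s/2 - 3 = 0, i.e. (s - 2)*(s + 3)/2 = 0, at s = -3, 2.
On [-3, 2] the curve lies below the axis; ∫[-3,2] (s^2/2 + s/2 - 3) ds = -125/12, giving area 125/12.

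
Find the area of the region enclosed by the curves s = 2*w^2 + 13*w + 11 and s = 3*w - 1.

1/3

Both boundary curves give s as a function of w, so integrate with respect to w. Setting them equal: 2*w^2 + 10*w + 12 = 0, i.e. 2*(w + 2)*(w + 3) = 0, so they meet at w = -3, -2.
For w in [-3, -2], s = 2*w^2 + 13*w + 11 is on the left; area = ∫[-3,-2] (-(2*w^2 + 10*w + 12)) dw = 1/3.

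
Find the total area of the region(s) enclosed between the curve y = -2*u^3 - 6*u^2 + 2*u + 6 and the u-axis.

The curve meets the u-axis where -2*u^3 - 6*u^2 + 2*u + 6 = 0, i.e. -2*(u - 1)*(u + 1)*(u + 3) = 0, at u = -3, -1, 1.
On [-3, -1] the curve lies below the axis; ∫[-3,-1] (-2*u^3 - 6*u^2 + 2*u + 6) du = -8, giving area 8.
On [-1, 1] the curve lies above the axis; ∫[-1,1] (-2*u^3 - 6*u^2 + 2*u + 6) du = 8, giving area 8.
Total area = 8 + 8 = 16.

16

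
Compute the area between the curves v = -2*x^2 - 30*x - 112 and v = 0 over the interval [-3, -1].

On [-3, -1], (-2*x^2 - 30*x - 112) - (0) = -2*x^2 - 30*x - 112 is ≤ 0 throughout, so the area is a single integral of |-2*x^2 - 30*x - 112|.
∫[-3,-1] (-2*x^2 - 30*x - 112) dx = -364/3; the area of that piece is 364/3.

364/3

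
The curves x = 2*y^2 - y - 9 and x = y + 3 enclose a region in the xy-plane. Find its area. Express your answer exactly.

125/3

Both boundary curves give x as a function of y, so integrate with respect to y. Setting them equal: 2*y^2 - 2*y - 12 = 0, i.e. 2*(y - 3)*(y + 2) = 0, so they meet at y = -2, 3.
For y in [-2, 3], x = 2*y^2 - y - 9 is on the left; area = ∫[-2,3] (-(2*y^2 - 2*y - 12)) dy = 125/3.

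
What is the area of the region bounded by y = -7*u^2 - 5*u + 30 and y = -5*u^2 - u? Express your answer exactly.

Set the curves equal: -7*u^2 - 5*u + 30 = -5*u^2 - u, so -2*u^2 - 4*u + 30 = 0, which factors as -2*(u - 3)*(u + 5) = 0. The curves meet at u = -5, 3.
On [-5, 3], y = -7*u^2 - 5*u + 30 is on top; that piece has area ∫[-5,3] (-2*u^2 - 4*u + 30) du = 512/3.

512/3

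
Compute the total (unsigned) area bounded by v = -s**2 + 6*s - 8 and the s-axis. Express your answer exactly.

The curve meets the s-axis where -s**2 + 6*s - 8 = 0, i.e. -(s - 4)*(s - 2) = 0, at s = 2, 4.
On [2, 4] the curve lies above the axis; ∫[2,4] (-s**2 + 6*s - 8) ds = 4/3, giving area 4/3.

4/3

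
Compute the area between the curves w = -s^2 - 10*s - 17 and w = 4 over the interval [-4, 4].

214

The difference (-s^2 - 10*s - 17) - (4) = -s^2 - 10*s - 21 changes sign at s = -3 inside [-4, 4], so split the integral there.
∫[-4,-3] (-s^2 - 10*s - 21) ds = 5/3.
∫[-3,4] (-s^2 - 10*s - 21) ds = -637/3; the area of that piece is 637/3.
Total area = 5/3 + 637/3 = 214.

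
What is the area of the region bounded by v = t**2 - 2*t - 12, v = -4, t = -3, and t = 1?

64/3

The difference (t**2 - 2*t - 12) - (-4) = t**2 - 2*t - 8 changes sign at t = -2 inside [-3, 1], so split the integral there.
∫[-3,-2] (t**2 - 2*t - 8) dt = 10/3.
∫[-2,1] (t**2 - 2*t - 8) dt = -18; the area of that piece is 18.
Total area = 10/3 + 18 = 64/3.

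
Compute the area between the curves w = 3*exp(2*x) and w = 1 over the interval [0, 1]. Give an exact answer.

-5/2 + 3*exp(2)/2

On [0, 1], (3*exp(2*x)) - (1) = 3*exp(2*x) - 1 is ≥ 0 throughout, so the area is a single integral of |3*exp(2*x) - 1|.
∫[0,1] (3*exp(2*x) - 1) dx = -5/2 + 3*exp(2)/2.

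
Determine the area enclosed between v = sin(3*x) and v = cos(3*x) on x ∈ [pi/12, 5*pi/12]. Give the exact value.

On [pi/12, 5*pi/12], (sin(3*x)) - (cos(3*x)) = sin(3*x) - cos(3*x) is ≥ 0 throughout, so the area is a single integral of |sin(3*x) - cos(3*x)|.
∫[pi/12,5*pi/12] (sin(3*x) - cos(3*x)) dx = 2*sqrt(2)/3.

2*sqrt(2)/3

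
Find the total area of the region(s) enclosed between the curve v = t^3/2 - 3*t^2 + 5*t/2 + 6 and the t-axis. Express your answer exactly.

131/8

The curve meets the t-axis where t^3/2 - 3*t^2 + 5*t/2 + 6 = 0, i.e. (t - 4)*(t - 3)*(t + 1)/2 = 0, at t = -1, 3, 4.
On [-1, 3] the curve lies above the axis; ∫[-1,3] (t^3/2 - 3*t^2 + 5*t/2 + 6) dt = 16, giving area 16.
On [3, 4] the curve lies below the axis; ∫[3,4] (t^3/2 - 3*t^2 + 5*t/2 + 6) dt = -3/8, giving area 3/8.
Total area = 16 + 3/8 = 131/8.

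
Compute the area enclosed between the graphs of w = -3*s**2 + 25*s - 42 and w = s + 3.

Set the curves equal: -3*s**2 + 25*s - 42 = s + 3, so -3*s**2 + 24*s - 45 = 0, which factors as -3*(s - 5)*(s - 3) = 0. The curves meet at s = 3, 5.
On [3, 5], w = -3*s**2 + 25*s - 42 is on top; that piece has area ∫[3,5] (-3*s**2 + 24*s - 45) ds = 4.

4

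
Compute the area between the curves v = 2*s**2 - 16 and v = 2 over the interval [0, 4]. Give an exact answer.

The difference (2*s**2 - 16) - (2) = 2*s**2 - 18 changes sign at s = 3 inside [0, 4], so split the integral there.
∫[0,3] (2*s**2 - 18) ds = -36; the area of that piece is 36.
∫[3,4] (2*s**2 - 18) ds = 20/3.
Total area = 36 + 20/3 = 128/3.

128/3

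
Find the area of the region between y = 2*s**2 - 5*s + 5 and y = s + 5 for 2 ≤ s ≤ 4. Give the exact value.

6

The difference (2*s**2 - 5*s + 5) - (s + 5) = 2*s**2 - 6*s changes sign at s = 3 inside [2, 4], so split the integral there.
∫[2,3] (2*s**2 - 6*s) ds = -7/3; the area of that piece is 7/3.
∫[3,4] (2*s**2 - 6*s) ds = 11/3.
Total area = 7/3 + 11/3 = 6.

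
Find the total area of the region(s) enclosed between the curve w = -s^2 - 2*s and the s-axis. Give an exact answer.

4/3

The curve meets the s-axis where -s^2 - 2*s = 0, i.e. -s*(s + 2) = 0, at s = -2, 0.
On [-2, 0] the curve lies above the axis; ∫[-2,0] (-s^2 - 2*s) ds = 4/3, giving area 4/3.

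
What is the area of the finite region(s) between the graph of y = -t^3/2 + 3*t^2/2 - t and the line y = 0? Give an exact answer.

The curve meets the t-axis where -t^3/2 + 3*t^2/2 - t = 0, i.e. -t*(t - 2)*(t - 1)/2 = 0, at t = 0, 1, 2.
On [0, 1] the curve lies below the axis; ∫[0,1] (-t^3/2 + 3*t^2/2 - t) dt = -1/8, giving area 1/8.
On [1, 2] the curve lies above the axis; ∫[1,2] (-t^3/2 + 3*t^2/2 - t) dt = 1/8, giving area 1/8.
Total area = 1/8 + 1/8 = 1/4.

1/4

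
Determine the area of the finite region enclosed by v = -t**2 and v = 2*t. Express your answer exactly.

Set the curves equal: -t**2 = 2*t, so -t**2 - 2*t = 0, which factors as -t*(t + 2) = 0. The curves meet at t = -2, 0.
On [-2, 0], v = -t**2 is on top; that piece has area ∫[-2,0] (-t**2 - 2*t) dt = 4/3.

4/3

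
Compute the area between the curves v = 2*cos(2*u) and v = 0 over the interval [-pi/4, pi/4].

On [-pi/4, pi/4], (2*cos(2*u)) - (0) = 2*cos(2*u) is ≥ 0 throughout, so the area is a single integral of |2*cos(2*u)|.
∫[-pi/4,pi/4] (2*cos(2*u)) du = 2.

2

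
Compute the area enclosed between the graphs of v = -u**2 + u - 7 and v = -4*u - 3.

9/2

Set the curves equal: -u**2 + u - 7 = -4*u - 3, so -u**2 + 5*u - 4 = 0, which factors as -(u - 4)*(u - 1) = 0. The curves meet at u = 1, 4.
On [1, 4], v = -u**2 + u - 7 is on top; that piece has area ∫[1,4] (-u**2 + 5*u - 4) du = 9/2.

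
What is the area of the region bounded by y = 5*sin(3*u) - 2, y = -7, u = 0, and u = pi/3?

10/3 + 5*pi/3

On [0, pi/3], (5*sin(3*u) - 2) - (-7) = 5*sin(3*u) + 5 is ≥ 0 throughout, so the area is a single integral of |5*sin(3*u) + 5|.
∫[0,pi/3] (5*sin(3*u) + 5) du = 10/3 + 5*pi/3.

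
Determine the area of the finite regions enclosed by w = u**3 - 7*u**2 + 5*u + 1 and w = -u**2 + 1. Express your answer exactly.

Set the curves equal: u**3 - 7*u**2 + 5*u + 1 = -u**2 + 1, so u**3 - 6*u**2 + 5*u = 0, which factors as u*(u - 5)*(u - 1) = 0. The curves meet at u = 0, 1, 5.
On [0, 1], w = u**3 - 7*u**2 + 5*u + 1 is on top; that piece has area ∫[0,1] (u**3 - 6*u**2 + 5*u) du = 3/4.
On [1, 5], w = -u**2 + 1 is on top; that piece has area ∫[1,5] (-(u**3 - 6*u**2 + 5*u)) du = 32.
Total enclosed area = 3/4 + 32 = 131/4.

131/4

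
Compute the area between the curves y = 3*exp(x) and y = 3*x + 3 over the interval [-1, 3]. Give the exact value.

-24 - 3*exp(-1) + 3*exp(3)

On [-1, 3], (3*exp(x)) - (3*x + 3) = -3*x + 3*exp(x) - 3 is ≥ 0 throughout, so the area is a single integral of |-3*x + 3*exp(x) - 3|.
∫[-1,3] (-3*x + 3*exp(x) - 3) dx = -24 - 3*exp(-1) + 3*exp(3).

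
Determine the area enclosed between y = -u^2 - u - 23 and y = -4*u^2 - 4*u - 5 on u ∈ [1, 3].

15

The difference (-u^2 - u - 23) - (-4*u^2 - 4*u - 5) = 3*u^2 + 3*u - 18 changes sign at u = 2 inside [1, 3], so split the integral there.
∫[1,2] (3*u^2 + 3*u - 18) du = -13/2; the area of that piece is 13/2.
∫[2,3] (3*u^2 + 3*u - 18) du = 17/2.
Total area = 13/2 + 17/2 = 15.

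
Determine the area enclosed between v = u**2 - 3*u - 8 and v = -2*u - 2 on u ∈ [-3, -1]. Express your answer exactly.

5

The difference (u**2 - 3*u - 8) - (-2*u - 2) = u**2 - u - 6 changes sign at u = -2 inside [-3, -1], so split the integral there.
∫[-3,-2] (u**2 - u - 6) du = 17/6.
∫[-2,-1] (u**2 - u - 6) du = -13/6; the area of that piece is 13/6.
Total area = 17/6 + 13/6 = 5.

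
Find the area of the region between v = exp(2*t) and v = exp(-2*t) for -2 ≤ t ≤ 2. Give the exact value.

The difference (exp(2*t)) - (exp(-2*t)) = exp(2*t) - exp(-2*t) changes sign at t = 0 inside [-2, 2], so split the integral there.
∫[-2,0] (exp(2*t) - exp(-2*t)) dt = -exp(4)/2 - exp(-4)/2 + 1; the area of that piece is -1 + exp(-4)/2 + exp(4)/2.
∫[0,2] (exp(2*t) - exp(-2*t)) dt = -1 + exp(-4)/2 + exp(4)/2.
Total area = (-1 + exp(-4)/2 + exp(4)/2) + (-1 + exp(-4)/2 + exp(4)/2) = -2 + exp(-4) + exp(4).

-2 + exp(-4) + exp(4)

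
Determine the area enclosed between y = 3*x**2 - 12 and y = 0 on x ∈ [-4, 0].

48

The difference (3*x**2 - 12) - (0) = 3*x**2 - 12 changes sign at x = -2 inside [-4, 0], so split the integral there.
∫[-4,-2] (3*x**2 - 12) dx = 32.
∫[-2,0] (3*x**2 - 12) dx = -16; the area of that piece is 16.
Total area = 32 + 16 = 48.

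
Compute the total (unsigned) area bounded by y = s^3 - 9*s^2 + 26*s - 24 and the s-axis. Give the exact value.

The curve meets the s-axis where s^3 - 9*s^2 + 26*s - 24 = 0, i.e. (s - 4)*(s - 3)*(s - 2) = 0, at s = 2, 3, 4.
On [2, 3] the curve lies above the axis; ∫[2,3] (s^3 - 9*s^2 + 26*s - 24) ds = 1/4, giving area 1/4.
On [3, 4] the curve lies below the axis; ∫[3,4] (s^3 - 9*s^2 + 26*s - 24) ds = -1/4, giving area 1/4.
Total area = 1/4 + 1/4 = 1/2.

1/2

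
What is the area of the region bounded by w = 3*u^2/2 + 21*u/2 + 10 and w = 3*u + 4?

Set the curves equal: 3*u^2/2 + 21*u/2 + 10 = 3*u + 4, so 3*u^2/2 + 15*u/2 + 6 = 0, which factors as 3*(u + 1)*(u + 4)/2 = 0. The curves meet at u = -4, -1.
On [-4, -1], w = 3*u + 4 is on top; that piece has area ∫[-4,-1] (-(3*u^2/2 + 15*u/2 + 6)) du = 27/4.

27/4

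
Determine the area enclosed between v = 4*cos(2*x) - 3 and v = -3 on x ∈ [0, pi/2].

4

The difference (4*cos(2*x) - 3) - (-3) = 4*cos(2*x) changes sign at x = pi/4 inside [0, pi/2], so split the integral there.
∫[0,pi/4] (4*cos(2*x)) dx = 2.
∫[pi/4,pi/2] (4*cos(2*x)) dx = -2; the area of that piece is 2.
Total area = 2 + 2 = 4.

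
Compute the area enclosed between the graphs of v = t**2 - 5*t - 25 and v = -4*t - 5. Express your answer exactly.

Set the curves equal: t**2 - 5*t - 25 = -4*t - 5, so t**2 - t - 20 = 0, which factors as (t - 5)*(t + 4) = 0. The curves meet at t = -4, 5.
On [-4, 5], v = -4*t - 5 is on top; that piece has area ∫[-4,5] (-(t**2 - t - 20)) dt = 243/2.

243/2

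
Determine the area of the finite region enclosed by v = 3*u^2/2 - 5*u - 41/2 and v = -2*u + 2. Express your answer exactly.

128

Set the curves equal: 3*u^2/2 - 5*u - 41/2 = -2*u + 2, so 3*u^2/2 - 3*u - 45/2 = 0, which factors as 3*(u - 5)*(u + 3)/2 = 0. The curves meet at u = -3, 5.
On [-3, 5], v = -2*u + 2 is on top; that piece has area ∫[-3,5] (-(3*u^2/2 - 3*u - 45/2)) du = 128.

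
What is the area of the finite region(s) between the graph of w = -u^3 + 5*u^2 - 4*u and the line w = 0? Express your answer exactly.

71/6

The curve meets the u-axis where -u^3 + 5*u^2 - 4*u = 0, i.e. -u*(u - 4)*(u - 1) = 0, at u = 0, 1, 4.
On [0, 1] the curve lies below the axis; ∫[0,1] (-u^3 + 5*u^2 - 4*u) du = -7/12, giving area 7/12.
On [1, 4] the curve lies above the axis; ∫[1,4] (-u^3 + 5*u^2 - 4*u) du = 45/4, giving area 45/4.
Total area = 7/12 + 45/4 = 71/6.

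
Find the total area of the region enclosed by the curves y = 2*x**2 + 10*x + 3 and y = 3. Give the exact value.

Set the curves equal: 2*x**2 + 10*x + 3 = 3, so 2*x**2 + 10*x = 0, which factors as 2*x*(x + 5) = 0. The curves meet at x = -5, 0.
On [-5, 0], y = 3 is on top; that piece has area ∫[-5,0] (-(2*x**2 + 10*x)) dx = 125/3.

125/3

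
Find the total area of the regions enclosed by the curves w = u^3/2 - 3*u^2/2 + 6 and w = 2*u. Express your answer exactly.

Set the curves equal: u^3/2 - 3*u^2/2 + 6 = 2*u, so u^3/2 - 3*u^2/2 - 2*u + 6 = 0, which factors as (u - 3)*(u - 2)*(u + 2)/2 = 0. The curves meet at u = -2, 2, 3.
On [-2, 2], w = u^3/2 - 3*u^2/2 + 6 is on top; that piece has area ∫[-2,2] (u^3/2 - 3*u^2/2 - 2*u + 6) du = 16.
On [2, 3], w = 2*u is on top; that piece has area ∫[2,3] (-(u^3/2 - 3*u^2/2 - 2*u + 6)) du = 3/8.
Total enclosed area = 16 + 3/8 = 131/8.

131/8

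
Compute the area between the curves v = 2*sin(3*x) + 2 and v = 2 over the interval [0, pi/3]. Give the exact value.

On [0, pi/3], (2*sin(3*x) + 2) - (2) = 2*sin(3*x) is ≥ 0 throughout, so the area is a single integral of |2*sin(3*x)|.
∫[0,pi/3] (2*sin(3*x)) dx = 4/3.

4/3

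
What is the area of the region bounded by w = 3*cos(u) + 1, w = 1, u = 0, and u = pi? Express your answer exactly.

The difference (3*cos(u) + 1) - (1) = 3*cos(u) changes sign at u = pi/2 inside [0, pi], so split the integral there.
∫[0,pi/2] (3*cos(u)) du = 3.
∫[pi/2,pi] (3*cos(u)) du = -3; the area of that piece is 3.
Total area = 3 + 3 = 6.

6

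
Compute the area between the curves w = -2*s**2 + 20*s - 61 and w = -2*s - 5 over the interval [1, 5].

The difference (-2*s**2 + 20*s - 61) - (-2*s - 5) = -2*s**2 + 22*s - 56 changes sign at s = 4 inside [1, 5], so split the integral there.
∫[1,4] (-2*s**2 + 22*s - 56) ds = -45; the area of that piece is 45.
∫[4,5] (-2*s**2 + 22*s - 56) ds = 7/3.
Total area = 45 + 7/3 = 142/3.

142/3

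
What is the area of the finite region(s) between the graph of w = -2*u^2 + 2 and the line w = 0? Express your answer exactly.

8/3

The curve meets the u-axis where -2*u^2 + 2 = 0, i.e. -2*(u - 1)*(u + 1) = 0, at u = -1, 1.
On [-1, 1] the curve lies above the axis; ∫[-1,1] (-2*u^2 + 2) du = 8/3, giving area 8/3.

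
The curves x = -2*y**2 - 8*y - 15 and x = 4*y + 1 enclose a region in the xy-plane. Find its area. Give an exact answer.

8/3

Both boundary curves give x as a function of y, so integrate with respect to y. Setting them equal: -2*y**2 - 12*y - 16 = 0, i.e. -2*(y + 2)*(y + 4) = 0, so they meet at y = -4, -2.
For y in [-4, -2], x = -2*y**2 - 8*y - 15 is on the right; area = ∫[-4,-2] (-2*y**2 - 12*y - 16) dy = 8/3.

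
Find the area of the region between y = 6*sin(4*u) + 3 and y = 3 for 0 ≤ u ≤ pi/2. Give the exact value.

The difference (6*sin(4*u) + 3) - (3) = 6*sin(4*u) changes sign at u = pi/4 inside [0, pi/2], so split the integral there.
∫[0,pi/4] (6*sin(4*u)) du = 3.
∫[pi/4,pi/2] (6*sin(4*u)) du = -3; the area of that piece is 3.
Total area = 3 + 3 = 6.

6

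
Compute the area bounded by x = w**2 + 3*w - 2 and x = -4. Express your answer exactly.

Both boundary curves give x as a function of w, so integrate with respect to w. Setting them equal: w**2 + 3*w + 2 = 0, i.e. (w + 1)*(w + 2) = 0, so they meet at w = -2, -1.
For w in [-2, -1], x = w**2 + 3*w - 2 is on the left; area = ∫[-2,-1] (-(w**2 + 3*w + 2)) dw = 1/6.

1/6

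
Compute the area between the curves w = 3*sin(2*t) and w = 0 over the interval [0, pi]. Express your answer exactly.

6

The difference (3*sin(2*t)) - (0) = 3*sin(2*t) changes sign at t = pi/2 inside [0, pi], so split the integral there.
∫[0,pi/2] (3*sin(2*t)) dt = 3.
∫[pi/2,pi] (3*sin(2*t)) dt = -3; the area of that piece is 3.
Total area = 3 + 3 = 6.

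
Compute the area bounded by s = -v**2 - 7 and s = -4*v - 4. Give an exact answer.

Both boundary curves give s as a function of v, so integrate with respect to v. Setting them equal: -v**2 + 4*v - 3 = 0, i.e. -(v - 3)*(v - 1) = 0, so they meet at v = 1, 3.
For v in [1, 3], s = -v**2 - 7 is on the right; area = ∫[1,3] (-v**2 + 4*v - 3) dv = 4/3.

4/3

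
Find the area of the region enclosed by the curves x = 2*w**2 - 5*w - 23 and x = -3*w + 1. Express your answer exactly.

Both boundary curves give x as a function of w, so integrate with respect to w. Setting them equal: 2*w**2 - 2*w - 24 = 0, i.e. 2*(w - 4)*(w + 3) = 0, so they meet at w = -3, 4.
For w in [-3, 4], x = 2*w**2 - 5*w - 23 is on the left; area = ∫[-3,4] (-(2*w**2 - 2*w - 24)) dw = 343/3.

343/3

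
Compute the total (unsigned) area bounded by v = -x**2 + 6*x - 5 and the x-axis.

32/3

The curve meets the x-axis where -x**2 + 6*x - 5 = 0, i.e. -(x - 5)*(x - 1) = 0, at x = 1, 5.
On [1, 5] the curve lies above the axis; ∫[1,5] (-x**2 + 6*x - 5) dx = 32/3, giving area 32/3.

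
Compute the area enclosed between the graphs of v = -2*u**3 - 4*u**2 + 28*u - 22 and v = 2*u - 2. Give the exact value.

Set the curves equal: -2*u**3 - 4*u**2 + 28*u - 22 = 2*u - 2, so -2*u**3 - 4*u**2 + 26*u - 20 = 0, which factors as -2*(u - 2)*(u - 1)*(u + 5) = 0. The curves meet at u = -5, 1, 2.
On [-5, 1], v = 2*u - 2 is on top; that piece has area ∫[-5,1] (-(-2*u**3 - 4*u**2 + 26*u - 20)) du = 288.
On [1, 2], v = -2*u**3 - 4*u**2 + 28*u - 22 is on top; that piece has area ∫[1,2] (-2*u**3 - 4*u**2 + 26*u - 20) du = 13/6.
Total enclosed area = 288 + 13/6 = 1741/6.

1741/6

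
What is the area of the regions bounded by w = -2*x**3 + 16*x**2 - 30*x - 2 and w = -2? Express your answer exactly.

253/6

Set the curves equal: -2*x**3 + 16*x**2 - 30*x - 2 = -2, so -2*x**3 + 16*x**2 - 30*x = 0, which factors as -2*x*(x - 5)*(x - 3) = 0. The curves meet at x = 0, 3, 5.
On [0, 3], w = -2 is on top; that piece has area ∫[0,3] (-(-2*x**3 + 16*x**2 - 30*x)) dx = 63/2.
On [3, 5], w = -2*x**3 + 16*x**2 - 30*x - 2 is on top; that piece has area ∫[3,5] (-2*x**3 + 16*x**2 - 30*x) dx = 32/3.
Total enclosed area = 63/2 + 32/3 = 253/6.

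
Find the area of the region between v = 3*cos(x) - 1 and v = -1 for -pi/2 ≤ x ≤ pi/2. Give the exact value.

6

On [-pi/2, pi/2], (3*cos(x) - 1) - (-1) = 3*cos(x) is ≥ 0 throughout, so the area is a single integral of |3*cos(x)|.
∫[-pi/2,pi/2] (3*cos(x)) dx = 6.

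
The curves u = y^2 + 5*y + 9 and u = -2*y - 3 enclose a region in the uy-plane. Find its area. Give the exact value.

1/6

Both boundary curves give u as a function of y, so integrate with respect to y. Setting them equal: y^2 + 7*y + 12 = 0, i.e. (y + 3)*(y + 4) = 0, so they meet at y = -4, -3.
For y in [-4, -3], u = y^2 + 5*y + 9 is on the left; area = ∫[-4,-3] (-(y^2 + 7*y + 12)) dy = 1/6.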